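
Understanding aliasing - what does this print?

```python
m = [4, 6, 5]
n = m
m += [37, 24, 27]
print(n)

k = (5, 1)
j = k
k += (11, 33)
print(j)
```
[4, 6, 5, 37, 24, 27]
(5, 1)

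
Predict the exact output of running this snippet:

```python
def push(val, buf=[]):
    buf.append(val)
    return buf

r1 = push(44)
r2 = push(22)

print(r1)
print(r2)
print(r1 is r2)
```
[44, 22]
[44, 22]
True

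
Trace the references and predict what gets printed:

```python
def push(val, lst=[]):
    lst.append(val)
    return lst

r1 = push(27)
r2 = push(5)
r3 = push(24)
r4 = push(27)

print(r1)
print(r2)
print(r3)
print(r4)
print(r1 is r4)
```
[27, 5, 24, 27]
[27, 5, 24, 27]
[27, 5, 24, 27]
[27, 5, 24, 27]
True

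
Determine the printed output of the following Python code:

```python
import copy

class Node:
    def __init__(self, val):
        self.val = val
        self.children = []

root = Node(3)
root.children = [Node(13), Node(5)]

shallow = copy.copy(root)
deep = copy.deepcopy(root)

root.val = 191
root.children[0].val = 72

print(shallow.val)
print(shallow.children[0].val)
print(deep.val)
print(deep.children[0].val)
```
3
72
3
13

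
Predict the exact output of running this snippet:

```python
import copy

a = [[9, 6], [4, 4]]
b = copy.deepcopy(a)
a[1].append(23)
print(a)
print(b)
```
[[9, 6], [4, 4, 23]]
[[9, 6], [4, 4]]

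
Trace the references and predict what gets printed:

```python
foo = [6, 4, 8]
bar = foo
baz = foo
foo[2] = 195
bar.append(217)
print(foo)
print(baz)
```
[6, 4, 195, 217]
[6, 4, 195, 217]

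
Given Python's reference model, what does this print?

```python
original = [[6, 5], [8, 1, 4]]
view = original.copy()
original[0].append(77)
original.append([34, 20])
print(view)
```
[[6, 5, 77], [8, 1, 4]]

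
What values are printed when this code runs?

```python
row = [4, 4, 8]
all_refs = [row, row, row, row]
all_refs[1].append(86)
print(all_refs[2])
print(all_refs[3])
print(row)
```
[4, 4, 8, 86]
[4, 4, 8, 86]
[4, 4, 8, 86]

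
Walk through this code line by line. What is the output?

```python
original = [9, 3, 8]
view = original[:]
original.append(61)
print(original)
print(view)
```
[9, 3, 8, 61]
[9, 3, 8]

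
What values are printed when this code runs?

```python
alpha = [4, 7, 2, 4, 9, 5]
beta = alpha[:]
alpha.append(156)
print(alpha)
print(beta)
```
[4, 7, 2, 4, 9, 5, 156]
[4, 7, 2, 4, 9, 5]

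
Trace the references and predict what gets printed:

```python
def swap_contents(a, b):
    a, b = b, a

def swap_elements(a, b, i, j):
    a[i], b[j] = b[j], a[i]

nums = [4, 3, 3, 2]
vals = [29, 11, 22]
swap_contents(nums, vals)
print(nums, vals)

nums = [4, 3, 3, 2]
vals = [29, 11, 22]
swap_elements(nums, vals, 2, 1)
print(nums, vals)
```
[4, 3, 3, 2] [29, 11, 22]
[4, 3, 11, 2] [29, 3, 22]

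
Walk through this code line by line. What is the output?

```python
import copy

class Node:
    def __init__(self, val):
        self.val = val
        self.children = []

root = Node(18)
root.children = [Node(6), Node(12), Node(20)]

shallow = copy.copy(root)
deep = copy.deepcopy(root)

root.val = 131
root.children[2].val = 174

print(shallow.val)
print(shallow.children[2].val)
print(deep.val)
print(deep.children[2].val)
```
18
174
18
20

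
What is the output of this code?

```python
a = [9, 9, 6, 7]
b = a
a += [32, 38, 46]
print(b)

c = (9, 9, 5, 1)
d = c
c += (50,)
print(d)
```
[9, 9, 6, 7, 32, 38, 46]
(9, 9, 5, 1)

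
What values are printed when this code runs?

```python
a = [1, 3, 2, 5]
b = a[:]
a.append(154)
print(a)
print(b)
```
[1, 3, 2, 5, 154]
[1, 3, 2, 5]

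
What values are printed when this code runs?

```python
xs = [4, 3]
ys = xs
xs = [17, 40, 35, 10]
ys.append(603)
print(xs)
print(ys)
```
[17, 40, 35, 10]
[4, 3, 603]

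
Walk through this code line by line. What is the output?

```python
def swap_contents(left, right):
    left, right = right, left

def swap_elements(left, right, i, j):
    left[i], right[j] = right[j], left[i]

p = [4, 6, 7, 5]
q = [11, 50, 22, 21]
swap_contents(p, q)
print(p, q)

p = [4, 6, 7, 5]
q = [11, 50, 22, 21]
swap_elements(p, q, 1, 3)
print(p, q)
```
[4, 6, 7, 5] [11, 50, 22, 21]
[4, 21, 7, 5] [11, 50, 22, 6]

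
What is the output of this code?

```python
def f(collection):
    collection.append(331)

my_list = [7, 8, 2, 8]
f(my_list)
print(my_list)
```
[7, 8, 2, 8, 331]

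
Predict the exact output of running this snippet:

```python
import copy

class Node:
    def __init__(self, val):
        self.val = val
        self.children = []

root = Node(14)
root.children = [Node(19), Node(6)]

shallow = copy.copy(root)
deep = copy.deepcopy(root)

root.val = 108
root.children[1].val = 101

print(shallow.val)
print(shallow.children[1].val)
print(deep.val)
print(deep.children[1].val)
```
14
101
14
6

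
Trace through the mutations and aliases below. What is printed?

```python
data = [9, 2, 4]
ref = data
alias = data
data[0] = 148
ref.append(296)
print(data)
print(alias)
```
[148, 2, 4, 296]
[148, 2, 4, 296]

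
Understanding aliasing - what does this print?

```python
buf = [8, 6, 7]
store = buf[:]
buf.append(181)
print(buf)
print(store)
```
[8, 6, 7, 181]
[8, 6, 7]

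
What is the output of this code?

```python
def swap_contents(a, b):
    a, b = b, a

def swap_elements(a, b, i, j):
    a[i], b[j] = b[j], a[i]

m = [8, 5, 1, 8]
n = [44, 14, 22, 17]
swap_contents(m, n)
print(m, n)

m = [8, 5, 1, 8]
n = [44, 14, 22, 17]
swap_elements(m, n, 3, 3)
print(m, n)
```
[8, 5, 1, 8] [44, 14, 22, 17]
[8, 5, 1, 17] [44, 14, 22, 8]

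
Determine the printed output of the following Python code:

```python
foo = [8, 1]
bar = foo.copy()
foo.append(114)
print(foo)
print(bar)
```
[8, 1, 114]
[8, 1]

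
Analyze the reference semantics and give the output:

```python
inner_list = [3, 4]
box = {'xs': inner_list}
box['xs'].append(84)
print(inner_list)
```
[3, 4, 84]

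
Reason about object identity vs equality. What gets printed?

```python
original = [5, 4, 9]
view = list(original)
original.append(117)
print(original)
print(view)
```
[5, 4, 9, 117]
[5, 4, 9]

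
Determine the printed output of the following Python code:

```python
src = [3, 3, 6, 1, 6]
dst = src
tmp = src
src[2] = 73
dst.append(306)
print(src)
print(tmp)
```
[3, 3, 73, 1, 6, 306]
[3, 3, 73, 1, 6, 306]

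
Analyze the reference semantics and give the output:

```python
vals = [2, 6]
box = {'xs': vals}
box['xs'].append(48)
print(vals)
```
[2, 6, 48]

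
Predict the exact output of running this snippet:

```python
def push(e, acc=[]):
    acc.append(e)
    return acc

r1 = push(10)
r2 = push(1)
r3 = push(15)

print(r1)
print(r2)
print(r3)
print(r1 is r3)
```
[10, 1, 15]
[10, 1, 15]
[10, 1, 15]
True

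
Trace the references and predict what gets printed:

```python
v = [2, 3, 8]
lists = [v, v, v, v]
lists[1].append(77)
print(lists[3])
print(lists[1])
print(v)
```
[2, 3, 8, 77]
[2, 3, 8, 77]
[2, 3, 8, 77]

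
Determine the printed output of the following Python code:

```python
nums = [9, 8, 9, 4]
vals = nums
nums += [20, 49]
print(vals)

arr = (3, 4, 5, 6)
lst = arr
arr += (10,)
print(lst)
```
[9, 8, 9, 4, 20, 49]
(3, 4, 5, 6)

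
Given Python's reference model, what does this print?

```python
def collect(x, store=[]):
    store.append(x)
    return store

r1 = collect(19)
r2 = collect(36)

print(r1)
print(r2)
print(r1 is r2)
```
[19, 36]
[19, 36]
True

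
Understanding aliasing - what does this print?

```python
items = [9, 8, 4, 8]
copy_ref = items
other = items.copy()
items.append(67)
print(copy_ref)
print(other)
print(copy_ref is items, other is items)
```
[9, 8, 4, 8, 67]
[9, 8, 4, 8]
True False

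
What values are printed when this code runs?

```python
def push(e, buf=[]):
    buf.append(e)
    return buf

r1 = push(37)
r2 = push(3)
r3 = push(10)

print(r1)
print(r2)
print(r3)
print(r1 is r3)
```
[37, 3, 10]
[37, 3, 10]
[37, 3, 10]
True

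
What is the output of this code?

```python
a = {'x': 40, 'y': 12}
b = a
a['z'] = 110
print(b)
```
{'x': 40, 'y': 12, 'z': 110}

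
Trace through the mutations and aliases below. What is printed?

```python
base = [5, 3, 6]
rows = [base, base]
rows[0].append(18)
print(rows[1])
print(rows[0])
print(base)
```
[5, 3, 6, 18]
[5, 3, 6, 18]
[5, 3, 6, 18]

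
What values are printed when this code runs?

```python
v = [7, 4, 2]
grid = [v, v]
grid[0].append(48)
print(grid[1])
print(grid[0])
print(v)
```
[7, 4, 2, 48]
[7, 4, 2, 48]
[7, 4, 2, 48]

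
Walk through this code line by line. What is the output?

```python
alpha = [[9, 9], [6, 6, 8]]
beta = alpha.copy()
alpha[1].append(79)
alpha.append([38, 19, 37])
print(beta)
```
[[9, 9], [6, 6, 8, 79]]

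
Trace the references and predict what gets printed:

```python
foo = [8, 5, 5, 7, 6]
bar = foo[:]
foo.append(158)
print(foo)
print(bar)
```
[8, 5, 5, 7, 6, 158]
[8, 5, 5, 7, 6]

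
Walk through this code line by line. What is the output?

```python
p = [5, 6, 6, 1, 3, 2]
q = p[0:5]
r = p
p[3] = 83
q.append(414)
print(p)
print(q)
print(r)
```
[5, 6, 6, 83, 3, 2]
[5, 6, 6, 1, 3, 414]
[5, 6, 6, 83, 3, 2]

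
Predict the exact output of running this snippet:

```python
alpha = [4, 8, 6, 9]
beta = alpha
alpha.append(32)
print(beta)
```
[4, 8, 6, 9, 32]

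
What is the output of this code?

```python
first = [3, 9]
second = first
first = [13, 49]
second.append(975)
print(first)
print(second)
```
[13, 49]
[3, 9, 975]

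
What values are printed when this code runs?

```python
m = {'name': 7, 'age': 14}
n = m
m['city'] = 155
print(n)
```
{'name': 7, 'age': 14, 'city': 155}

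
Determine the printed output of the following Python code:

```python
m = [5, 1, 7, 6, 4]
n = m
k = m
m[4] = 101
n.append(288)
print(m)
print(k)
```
[5, 1, 7, 6, 101, 288]
[5, 1, 7, 6, 101, 288]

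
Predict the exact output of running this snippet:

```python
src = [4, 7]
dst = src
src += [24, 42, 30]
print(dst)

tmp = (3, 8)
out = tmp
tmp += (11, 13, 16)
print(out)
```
[4, 7, 24, 42, 30]
(3, 8)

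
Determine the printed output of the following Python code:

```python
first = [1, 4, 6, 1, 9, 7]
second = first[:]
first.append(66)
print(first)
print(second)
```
[1, 4, 6, 1, 9, 7, 66]
[1, 4, 6, 1, 9, 7]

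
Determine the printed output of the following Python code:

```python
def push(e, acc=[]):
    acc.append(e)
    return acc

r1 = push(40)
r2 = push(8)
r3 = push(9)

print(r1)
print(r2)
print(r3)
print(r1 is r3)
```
[40, 8, 9]
[40, 8, 9]
[40, 8, 9]
True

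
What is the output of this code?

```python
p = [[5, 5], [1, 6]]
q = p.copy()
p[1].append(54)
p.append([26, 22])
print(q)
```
[[5, 5], [1, 6, 54]]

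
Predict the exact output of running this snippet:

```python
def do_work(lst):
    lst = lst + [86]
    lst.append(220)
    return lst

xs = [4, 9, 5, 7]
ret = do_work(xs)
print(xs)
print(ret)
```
[4, 9, 5, 7]
[4, 9, 5, 7, 86, 220]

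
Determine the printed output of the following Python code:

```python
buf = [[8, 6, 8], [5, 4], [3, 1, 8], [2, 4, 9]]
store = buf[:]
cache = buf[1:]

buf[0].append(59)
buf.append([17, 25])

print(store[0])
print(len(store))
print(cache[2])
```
[8, 6, 8, 59]
4
[2, 4, 9]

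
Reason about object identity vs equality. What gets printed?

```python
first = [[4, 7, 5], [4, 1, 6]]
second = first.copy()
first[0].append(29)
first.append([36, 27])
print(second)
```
[[4, 7, 5, 29], [4, 1, 6]]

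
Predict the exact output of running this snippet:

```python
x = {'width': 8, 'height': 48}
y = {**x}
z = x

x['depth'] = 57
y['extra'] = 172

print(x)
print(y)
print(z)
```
{'width': 8, 'height': 48, 'depth': 57}
{'width': 8, 'height': 48, 'extra': 172}
{'width': 8, 'height': 48, 'depth': 57}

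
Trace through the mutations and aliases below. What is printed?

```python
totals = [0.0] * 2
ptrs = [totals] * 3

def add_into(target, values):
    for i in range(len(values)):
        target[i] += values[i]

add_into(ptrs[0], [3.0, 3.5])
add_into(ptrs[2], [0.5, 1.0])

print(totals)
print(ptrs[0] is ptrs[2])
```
[3.5, 4.5]
True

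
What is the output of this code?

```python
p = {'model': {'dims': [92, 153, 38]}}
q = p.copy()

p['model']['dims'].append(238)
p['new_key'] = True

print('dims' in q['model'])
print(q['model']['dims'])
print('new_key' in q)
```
True
[92, 153, 38, 238]
False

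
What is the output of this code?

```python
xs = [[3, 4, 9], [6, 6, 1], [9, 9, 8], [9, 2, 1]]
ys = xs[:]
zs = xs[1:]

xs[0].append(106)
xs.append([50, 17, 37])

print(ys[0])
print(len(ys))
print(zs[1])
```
[3, 4, 9, 106]
4
[9, 9, 8]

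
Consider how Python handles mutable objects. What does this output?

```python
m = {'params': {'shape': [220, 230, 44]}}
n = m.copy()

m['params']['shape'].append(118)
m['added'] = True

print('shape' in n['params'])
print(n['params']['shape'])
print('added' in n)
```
True
[220, 230, 44, 118]
False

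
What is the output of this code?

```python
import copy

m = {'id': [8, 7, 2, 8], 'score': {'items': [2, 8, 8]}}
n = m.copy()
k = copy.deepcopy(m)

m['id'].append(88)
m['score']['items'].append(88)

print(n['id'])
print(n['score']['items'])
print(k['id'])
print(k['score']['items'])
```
[8, 7, 2, 8, 88]
[2, 8, 8, 88]
[8, 7, 2, 8]
[2, 8, 8]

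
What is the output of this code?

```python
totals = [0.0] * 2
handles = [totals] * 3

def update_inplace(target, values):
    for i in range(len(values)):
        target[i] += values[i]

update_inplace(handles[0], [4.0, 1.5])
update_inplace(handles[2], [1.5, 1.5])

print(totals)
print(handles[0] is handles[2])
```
[5.5, 3.0]
True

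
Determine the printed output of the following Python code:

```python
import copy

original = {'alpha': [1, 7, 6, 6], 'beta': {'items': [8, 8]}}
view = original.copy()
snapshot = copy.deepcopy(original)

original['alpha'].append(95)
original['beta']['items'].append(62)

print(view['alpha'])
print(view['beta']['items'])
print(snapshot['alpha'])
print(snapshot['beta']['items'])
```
[1, 7, 6, 6, 95]
[8, 8, 62]
[1, 7, 6, 6]
[8, 8]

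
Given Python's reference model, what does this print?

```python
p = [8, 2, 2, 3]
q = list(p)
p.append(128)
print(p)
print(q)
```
[8, 2, 2, 3, 128]
[8, 2, 2, 3]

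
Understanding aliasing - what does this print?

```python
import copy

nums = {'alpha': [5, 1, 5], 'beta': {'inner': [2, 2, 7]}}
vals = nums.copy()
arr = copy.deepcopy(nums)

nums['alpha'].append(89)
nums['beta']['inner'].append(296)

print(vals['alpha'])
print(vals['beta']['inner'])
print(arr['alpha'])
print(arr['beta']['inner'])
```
[5, 1, 5, 89]
[2, 2, 7, 296]
[5, 1, 5]
[2, 2, 7]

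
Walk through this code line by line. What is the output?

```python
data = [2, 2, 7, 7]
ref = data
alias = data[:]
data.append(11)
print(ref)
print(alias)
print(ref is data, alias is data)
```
[2, 2, 7, 7, 11]
[2, 2, 7, 7]
True False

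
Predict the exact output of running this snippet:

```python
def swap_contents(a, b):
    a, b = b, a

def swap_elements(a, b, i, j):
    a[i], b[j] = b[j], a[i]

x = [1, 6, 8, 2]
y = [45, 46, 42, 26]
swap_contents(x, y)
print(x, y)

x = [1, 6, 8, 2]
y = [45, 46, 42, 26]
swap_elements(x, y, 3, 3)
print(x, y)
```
[1, 6, 8, 2] [45, 46, 42, 26]
[1, 6, 8, 26] [45, 46, 42, 2]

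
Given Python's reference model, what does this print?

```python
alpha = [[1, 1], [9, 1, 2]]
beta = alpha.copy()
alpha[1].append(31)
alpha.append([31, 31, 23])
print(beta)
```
[[1, 1], [9, 1, 2, 31]]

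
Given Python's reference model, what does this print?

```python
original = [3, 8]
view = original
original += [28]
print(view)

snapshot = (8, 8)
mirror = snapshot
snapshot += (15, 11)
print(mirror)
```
[3, 8, 28]
(8, 8)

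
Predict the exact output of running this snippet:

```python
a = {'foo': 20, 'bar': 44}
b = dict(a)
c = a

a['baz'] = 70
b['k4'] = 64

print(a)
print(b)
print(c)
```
{'foo': 20, 'bar': 44, 'baz': 70}
{'foo': 20, 'bar': 44, 'k4': 64}
{'foo': 20, 'bar': 44, 'baz': 70}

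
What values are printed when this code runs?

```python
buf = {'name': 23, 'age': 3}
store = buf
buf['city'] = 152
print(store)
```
{'name': 23, 'age': 3, 'city': 152}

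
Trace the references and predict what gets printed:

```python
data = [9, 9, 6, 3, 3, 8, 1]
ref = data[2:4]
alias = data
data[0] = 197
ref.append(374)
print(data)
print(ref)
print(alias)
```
[197, 9, 6, 3, 3, 8, 1]
[6, 3, 374]
[197, 9, 6, 3, 3, 8, 1]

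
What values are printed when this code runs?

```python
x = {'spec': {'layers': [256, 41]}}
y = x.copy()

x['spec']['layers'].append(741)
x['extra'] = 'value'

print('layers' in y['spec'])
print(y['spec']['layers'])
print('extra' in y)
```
True
[256, 41, 741]
False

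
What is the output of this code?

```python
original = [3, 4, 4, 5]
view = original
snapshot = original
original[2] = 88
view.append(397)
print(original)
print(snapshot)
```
[3, 4, 88, 5, 397]
[3, 4, 88, 5, 397]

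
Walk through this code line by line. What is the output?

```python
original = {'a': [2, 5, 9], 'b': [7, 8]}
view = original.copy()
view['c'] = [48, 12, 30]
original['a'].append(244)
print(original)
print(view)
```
{'a': [2, 5, 9, 244], 'b': [7, 8]}
{'a': [2, 5, 9, 244], 'b': [7, 8], 'c': [48, 12, 30]}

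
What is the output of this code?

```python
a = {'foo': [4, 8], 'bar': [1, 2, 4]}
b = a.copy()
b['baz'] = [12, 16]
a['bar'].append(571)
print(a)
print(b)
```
{'foo': [4, 8], 'bar': [1, 2, 4, 571]}
{'foo': [4, 8], 'bar': [1, 2, 4, 571], 'baz': [12, 16]}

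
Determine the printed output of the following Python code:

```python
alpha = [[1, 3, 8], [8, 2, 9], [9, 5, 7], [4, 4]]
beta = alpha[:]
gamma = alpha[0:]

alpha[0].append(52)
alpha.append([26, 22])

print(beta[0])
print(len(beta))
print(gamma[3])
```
[1, 3, 8, 52]
4
[4, 4]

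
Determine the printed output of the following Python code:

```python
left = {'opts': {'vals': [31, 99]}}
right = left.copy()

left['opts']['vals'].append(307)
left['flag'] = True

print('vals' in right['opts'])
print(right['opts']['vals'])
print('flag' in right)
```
True
[31, 99, 307]
False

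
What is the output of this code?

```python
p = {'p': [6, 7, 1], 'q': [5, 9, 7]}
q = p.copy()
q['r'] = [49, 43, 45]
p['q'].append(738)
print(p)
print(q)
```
{'p': [6, 7, 1], 'q': [5, 9, 7, 738]}
{'p': [6, 7, 1], 'q': [5, 9, 7, 738], 'r': [49, 43, 45]}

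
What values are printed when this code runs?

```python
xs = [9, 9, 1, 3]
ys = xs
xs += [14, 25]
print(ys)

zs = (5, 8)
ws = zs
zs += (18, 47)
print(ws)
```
[9, 9, 1, 3, 14, 25]
(5, 8)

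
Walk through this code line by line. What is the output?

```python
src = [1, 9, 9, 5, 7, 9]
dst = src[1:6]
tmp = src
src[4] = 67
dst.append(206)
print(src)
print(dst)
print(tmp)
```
[1, 9, 9, 5, 67, 9]
[9, 9, 5, 7, 9, 206]
[1, 9, 9, 5, 67, 9]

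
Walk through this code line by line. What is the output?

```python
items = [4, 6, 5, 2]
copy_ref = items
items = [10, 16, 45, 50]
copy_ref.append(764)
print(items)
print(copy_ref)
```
[10, 16, 45, 50]
[4, 6, 5, 2, 764]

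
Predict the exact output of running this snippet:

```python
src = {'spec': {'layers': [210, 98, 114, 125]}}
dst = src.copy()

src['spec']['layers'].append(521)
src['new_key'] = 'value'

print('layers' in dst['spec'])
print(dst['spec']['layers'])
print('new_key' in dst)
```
True
[210, 98, 114, 125, 521]
False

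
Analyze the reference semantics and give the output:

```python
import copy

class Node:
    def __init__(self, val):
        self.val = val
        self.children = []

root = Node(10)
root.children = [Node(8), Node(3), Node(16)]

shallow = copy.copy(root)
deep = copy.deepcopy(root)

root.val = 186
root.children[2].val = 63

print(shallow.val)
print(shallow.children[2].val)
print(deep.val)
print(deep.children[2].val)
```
10
63
10
16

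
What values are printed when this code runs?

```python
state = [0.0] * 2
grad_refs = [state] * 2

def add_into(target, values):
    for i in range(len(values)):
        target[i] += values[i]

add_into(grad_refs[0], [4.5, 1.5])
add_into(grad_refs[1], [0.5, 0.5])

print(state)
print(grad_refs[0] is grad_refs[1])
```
[5.0, 2.0]
True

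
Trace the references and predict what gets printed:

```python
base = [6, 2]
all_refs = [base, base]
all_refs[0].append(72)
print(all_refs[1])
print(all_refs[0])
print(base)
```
[6, 2, 72]
[6, 2, 72]
[6, 2, 72]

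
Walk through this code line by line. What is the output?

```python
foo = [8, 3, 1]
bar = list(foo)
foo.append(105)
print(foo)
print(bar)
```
[8, 3, 1, 105]
[8, 3, 1]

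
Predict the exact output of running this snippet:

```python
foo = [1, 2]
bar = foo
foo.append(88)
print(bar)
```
[1, 2, 88]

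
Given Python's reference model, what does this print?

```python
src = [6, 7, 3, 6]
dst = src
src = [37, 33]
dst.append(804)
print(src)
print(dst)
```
[37, 33]
[6, 7, 3, 6, 804]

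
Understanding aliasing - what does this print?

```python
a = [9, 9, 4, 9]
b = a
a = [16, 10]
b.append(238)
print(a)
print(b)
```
[16, 10]
[9, 9, 4, 9, 238]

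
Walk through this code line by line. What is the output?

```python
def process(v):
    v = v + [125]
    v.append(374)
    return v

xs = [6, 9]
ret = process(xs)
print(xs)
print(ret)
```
[6, 9]
[6, 9, 125, 374]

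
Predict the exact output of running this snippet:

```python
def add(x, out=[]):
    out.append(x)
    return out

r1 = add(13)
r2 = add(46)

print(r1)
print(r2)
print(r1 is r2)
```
[13, 46]
[13, 46]
True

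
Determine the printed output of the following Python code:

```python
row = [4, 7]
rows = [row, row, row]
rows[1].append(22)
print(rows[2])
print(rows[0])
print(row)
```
[4, 7, 22]
[4, 7, 22]
[4, 7, 22]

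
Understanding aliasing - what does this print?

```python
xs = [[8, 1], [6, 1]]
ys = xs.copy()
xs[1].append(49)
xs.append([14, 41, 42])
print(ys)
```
[[8, 1], [6, 1, 49]]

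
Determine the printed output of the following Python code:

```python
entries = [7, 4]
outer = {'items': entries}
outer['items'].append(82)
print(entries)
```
[7, 4, 82]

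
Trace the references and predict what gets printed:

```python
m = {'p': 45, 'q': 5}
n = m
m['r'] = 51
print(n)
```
{'p': 45, 'q': 5, 'r': 51}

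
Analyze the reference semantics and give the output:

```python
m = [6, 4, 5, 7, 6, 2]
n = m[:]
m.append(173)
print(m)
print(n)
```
[6, 4, 5, 7, 6, 2, 173]
[6, 4, 5, 7, 6, 2]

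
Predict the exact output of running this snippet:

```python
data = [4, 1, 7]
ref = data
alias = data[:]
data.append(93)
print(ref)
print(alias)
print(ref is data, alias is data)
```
[4, 1, 7, 93]
[4, 1, 7]
True False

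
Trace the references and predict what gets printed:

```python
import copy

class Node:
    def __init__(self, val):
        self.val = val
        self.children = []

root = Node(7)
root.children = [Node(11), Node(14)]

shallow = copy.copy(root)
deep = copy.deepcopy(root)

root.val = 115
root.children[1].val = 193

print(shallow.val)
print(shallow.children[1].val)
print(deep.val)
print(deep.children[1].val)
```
7
193
7
14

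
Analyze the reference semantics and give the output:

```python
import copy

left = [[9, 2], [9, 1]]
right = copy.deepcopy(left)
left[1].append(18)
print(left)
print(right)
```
[[9, 2], [9, 1, 18]]
[[9, 2], [9, 1]]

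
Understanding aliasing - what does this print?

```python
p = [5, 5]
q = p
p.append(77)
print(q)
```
[5, 5, 77]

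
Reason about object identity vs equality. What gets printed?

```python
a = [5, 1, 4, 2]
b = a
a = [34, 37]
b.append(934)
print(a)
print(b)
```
[34, 37]
[5, 1, 4, 2, 934]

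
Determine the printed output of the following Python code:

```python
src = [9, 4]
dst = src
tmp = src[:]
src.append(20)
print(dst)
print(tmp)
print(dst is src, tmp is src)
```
[9, 4, 20]
[9, 4]
True False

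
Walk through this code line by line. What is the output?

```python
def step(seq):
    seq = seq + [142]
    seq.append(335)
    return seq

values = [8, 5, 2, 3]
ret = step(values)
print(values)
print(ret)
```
[8, 5, 2, 3]
[8, 5, 2, 3, 142, 335]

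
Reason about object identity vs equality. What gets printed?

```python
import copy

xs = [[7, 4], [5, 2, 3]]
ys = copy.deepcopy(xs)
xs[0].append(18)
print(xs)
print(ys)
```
[[7, 4, 18], [5, 2, 3]]
[[7, 4], [5, 2, 3]]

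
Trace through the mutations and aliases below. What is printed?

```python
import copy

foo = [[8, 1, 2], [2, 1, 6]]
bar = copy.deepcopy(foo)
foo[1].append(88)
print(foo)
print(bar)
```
[[8, 1, 2], [2, 1, 6, 88]]
[[8, 1, 2], [2, 1, 6]]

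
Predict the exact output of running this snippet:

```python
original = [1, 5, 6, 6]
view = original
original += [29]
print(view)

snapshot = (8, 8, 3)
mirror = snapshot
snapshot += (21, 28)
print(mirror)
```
[1, 5, 6, 6, 29]
(8, 8, 3)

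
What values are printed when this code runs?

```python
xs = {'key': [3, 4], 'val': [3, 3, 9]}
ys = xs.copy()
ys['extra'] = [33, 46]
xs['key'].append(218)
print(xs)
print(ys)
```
{'key': [3, 4, 218], 'val': [3, 3, 9]}
{'key': [3, 4, 218], 'val': [3, 3, 9], 'extra': [33, 46]}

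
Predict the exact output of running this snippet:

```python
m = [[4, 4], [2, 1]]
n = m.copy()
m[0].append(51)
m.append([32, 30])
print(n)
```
[[4, 4, 51], [2, 1]]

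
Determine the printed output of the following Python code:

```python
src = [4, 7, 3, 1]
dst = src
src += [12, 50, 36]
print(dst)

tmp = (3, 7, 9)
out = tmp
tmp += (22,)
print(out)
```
[4, 7, 3, 1, 12, 50, 36]
(3, 7, 9)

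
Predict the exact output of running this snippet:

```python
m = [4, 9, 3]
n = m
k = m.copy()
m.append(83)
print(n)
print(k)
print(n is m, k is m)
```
[4, 9, 3, 83]
[4, 9, 3]
True False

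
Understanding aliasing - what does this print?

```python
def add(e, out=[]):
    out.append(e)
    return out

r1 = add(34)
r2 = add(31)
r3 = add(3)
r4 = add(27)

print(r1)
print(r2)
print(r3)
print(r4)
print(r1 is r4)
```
[34, 31, 3, 27]
[34, 31, 3, 27]
[34, 31, 3, 27]
[34, 31, 3, 27]
True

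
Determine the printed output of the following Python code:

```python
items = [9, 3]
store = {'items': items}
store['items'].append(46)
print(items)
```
[9, 3, 46]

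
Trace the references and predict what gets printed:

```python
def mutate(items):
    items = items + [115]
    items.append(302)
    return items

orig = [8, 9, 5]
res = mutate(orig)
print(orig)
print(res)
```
[8, 9, 5]
[8, 9, 5, 115, 302]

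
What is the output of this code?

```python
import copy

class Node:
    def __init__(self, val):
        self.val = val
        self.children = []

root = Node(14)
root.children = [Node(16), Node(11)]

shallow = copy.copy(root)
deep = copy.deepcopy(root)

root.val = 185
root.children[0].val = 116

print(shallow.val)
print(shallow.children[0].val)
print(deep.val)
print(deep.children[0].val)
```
14
116
14
16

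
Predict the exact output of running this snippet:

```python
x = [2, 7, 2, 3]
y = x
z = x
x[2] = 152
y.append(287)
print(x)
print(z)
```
[2, 7, 152, 3, 287]
[2, 7, 152, 3, 287]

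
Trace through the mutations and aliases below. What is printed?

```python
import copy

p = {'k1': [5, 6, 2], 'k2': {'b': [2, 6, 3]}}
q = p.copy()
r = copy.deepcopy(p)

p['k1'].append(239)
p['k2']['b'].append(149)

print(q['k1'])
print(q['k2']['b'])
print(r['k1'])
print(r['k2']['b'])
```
[5, 6, 2, 239]
[2, 6, 3, 149]
[5, 6, 2]
[2, 6, 3]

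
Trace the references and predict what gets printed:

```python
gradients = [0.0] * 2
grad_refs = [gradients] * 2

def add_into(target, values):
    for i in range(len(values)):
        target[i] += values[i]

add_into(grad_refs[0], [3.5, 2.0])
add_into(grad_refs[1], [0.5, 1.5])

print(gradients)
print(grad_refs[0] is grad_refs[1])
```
[4.0, 3.5]
True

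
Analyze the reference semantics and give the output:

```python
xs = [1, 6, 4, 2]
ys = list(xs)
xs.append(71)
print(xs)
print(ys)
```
[1, 6, 4, 2, 71]
[1, 6, 4, 2]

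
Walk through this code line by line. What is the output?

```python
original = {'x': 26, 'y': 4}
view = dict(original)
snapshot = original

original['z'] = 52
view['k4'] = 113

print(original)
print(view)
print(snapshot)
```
{'x': 26, 'y': 4, 'z': 52}
{'x': 26, 'y': 4, 'k4': 113}
{'x': 26, 'y': 4, 'z': 52}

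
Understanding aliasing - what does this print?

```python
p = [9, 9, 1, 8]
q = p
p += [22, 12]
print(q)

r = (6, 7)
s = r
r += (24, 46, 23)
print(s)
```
[9, 9, 1, 8, 22, 12]
(6, 7)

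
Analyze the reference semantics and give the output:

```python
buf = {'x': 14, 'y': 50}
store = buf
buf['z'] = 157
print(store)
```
{'x': 14, 'y': 50, 'z': 157}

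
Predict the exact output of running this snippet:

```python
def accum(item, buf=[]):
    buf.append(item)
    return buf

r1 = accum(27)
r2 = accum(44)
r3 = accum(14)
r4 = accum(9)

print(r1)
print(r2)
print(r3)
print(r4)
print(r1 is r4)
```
[27, 44, 14, 9]
[27, 44, 14, 9]
[27, 44, 14, 9]
[27, 44, 14, 9]
True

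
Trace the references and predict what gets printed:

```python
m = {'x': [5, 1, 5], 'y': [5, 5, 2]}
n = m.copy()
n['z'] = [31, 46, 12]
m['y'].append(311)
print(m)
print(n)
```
{'x': [5, 1, 5], 'y': [5, 5, 2, 311]}
{'x': [5, 1, 5], 'y': [5, 5, 2, 311], 'z': [31, 46, 12]}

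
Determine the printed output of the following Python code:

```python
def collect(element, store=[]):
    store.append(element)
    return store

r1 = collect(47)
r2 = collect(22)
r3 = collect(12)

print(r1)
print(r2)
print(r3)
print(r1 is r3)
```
[47, 22, 12]
[47, 22, 12]
[47, 22, 12]
True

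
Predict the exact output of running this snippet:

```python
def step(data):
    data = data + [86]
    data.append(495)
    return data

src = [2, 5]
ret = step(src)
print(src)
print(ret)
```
[2, 5]
[2, 5, 86, 495]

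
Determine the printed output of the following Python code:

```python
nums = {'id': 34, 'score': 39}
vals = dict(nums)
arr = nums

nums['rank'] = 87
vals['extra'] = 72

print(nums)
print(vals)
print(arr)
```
{'id': 34, 'score': 39, 'rank': 87}
{'id': 34, 'score': 39, 'extra': 72}
{'id': 34, 'score': 39, 'rank': 87}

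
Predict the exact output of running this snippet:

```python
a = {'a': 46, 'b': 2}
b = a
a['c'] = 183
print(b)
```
{'a': 46, 'b': 2, 'c': 183}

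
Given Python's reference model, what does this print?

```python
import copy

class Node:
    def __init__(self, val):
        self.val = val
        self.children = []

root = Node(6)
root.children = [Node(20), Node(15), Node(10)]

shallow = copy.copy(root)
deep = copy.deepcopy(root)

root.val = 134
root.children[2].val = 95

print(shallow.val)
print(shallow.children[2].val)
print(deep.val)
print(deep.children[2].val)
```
6
95
6
10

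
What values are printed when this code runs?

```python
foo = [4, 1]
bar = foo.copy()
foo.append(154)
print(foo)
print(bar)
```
[4, 1, 154]
[4, 1]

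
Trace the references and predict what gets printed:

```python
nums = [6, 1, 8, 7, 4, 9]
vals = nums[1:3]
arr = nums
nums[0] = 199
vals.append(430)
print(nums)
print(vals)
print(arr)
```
[199, 1, 8, 7, 4, 9]
[1, 8, 430]
[199, 1, 8, 7, 4, 9]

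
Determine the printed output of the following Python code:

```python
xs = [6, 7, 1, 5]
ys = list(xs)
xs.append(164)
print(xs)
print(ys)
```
[6, 7, 1, 5, 164]
[6, 7, 1, 5]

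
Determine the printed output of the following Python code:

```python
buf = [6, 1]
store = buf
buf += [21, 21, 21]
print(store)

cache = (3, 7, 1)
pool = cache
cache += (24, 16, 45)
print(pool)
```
[6, 1, 21, 21, 21]
(3, 7, 1)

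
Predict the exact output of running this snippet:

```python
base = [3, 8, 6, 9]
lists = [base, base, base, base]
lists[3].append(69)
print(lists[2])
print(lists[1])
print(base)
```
[3, 8, 6, 9, 69]
[3, 8, 6, 9, 69]
[3, 8, 6, 9, 69]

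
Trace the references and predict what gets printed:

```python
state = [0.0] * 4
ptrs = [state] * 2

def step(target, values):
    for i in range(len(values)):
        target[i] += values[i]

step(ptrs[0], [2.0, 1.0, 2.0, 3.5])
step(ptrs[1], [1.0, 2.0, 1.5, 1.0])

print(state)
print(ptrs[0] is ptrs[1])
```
[3.0, 3.0, 3.5, 4.5]
True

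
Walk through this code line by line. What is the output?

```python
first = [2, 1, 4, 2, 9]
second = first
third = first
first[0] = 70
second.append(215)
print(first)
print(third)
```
[70, 1, 4, 2, 9, 215]
[70, 1, 4, 2, 9, 215]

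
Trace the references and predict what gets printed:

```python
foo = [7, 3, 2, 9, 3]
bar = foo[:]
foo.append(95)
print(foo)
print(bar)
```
[7, 3, 2, 9, 3, 95]
[7, 3, 2, 9, 3]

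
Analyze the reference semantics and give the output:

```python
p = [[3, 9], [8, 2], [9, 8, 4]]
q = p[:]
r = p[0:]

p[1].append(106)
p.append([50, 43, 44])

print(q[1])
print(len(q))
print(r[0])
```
[8, 2, 106]
3
[3, 9]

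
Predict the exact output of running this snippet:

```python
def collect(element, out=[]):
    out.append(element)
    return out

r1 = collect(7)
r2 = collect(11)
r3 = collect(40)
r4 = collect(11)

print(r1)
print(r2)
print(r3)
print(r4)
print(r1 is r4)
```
[7, 11, 40, 11]
[7, 11, 40, 11]
[7, 11, 40, 11]
[7, 11, 40, 11]
True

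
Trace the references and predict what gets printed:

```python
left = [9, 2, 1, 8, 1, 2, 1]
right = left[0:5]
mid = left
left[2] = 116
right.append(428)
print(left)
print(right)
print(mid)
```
[9, 2, 116, 8, 1, 2, 1]
[9, 2, 1, 8, 1, 428]
[9, 2, 116, 8, 1, 2, 1]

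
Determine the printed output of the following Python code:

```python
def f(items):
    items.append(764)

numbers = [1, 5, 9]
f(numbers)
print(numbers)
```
[1, 5, 9, 764]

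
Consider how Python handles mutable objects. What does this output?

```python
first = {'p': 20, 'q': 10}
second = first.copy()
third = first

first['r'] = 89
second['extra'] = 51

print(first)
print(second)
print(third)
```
{'p': 20, 'q': 10, 'r': 89}
{'p': 20, 'q': 10, 'extra': 51}
{'p': 20, 'q': 10, 'r': 89}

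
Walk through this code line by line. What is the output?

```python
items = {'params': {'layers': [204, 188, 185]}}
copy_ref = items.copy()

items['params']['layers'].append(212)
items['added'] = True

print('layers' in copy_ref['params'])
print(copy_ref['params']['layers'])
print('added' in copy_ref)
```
True
[204, 188, 185, 212]
False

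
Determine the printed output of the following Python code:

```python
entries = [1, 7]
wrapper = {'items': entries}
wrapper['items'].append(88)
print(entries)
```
[1, 7, 88]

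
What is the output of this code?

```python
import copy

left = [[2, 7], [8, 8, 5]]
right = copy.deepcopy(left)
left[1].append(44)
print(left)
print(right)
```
[[2, 7], [8, 8, 5, 44]]
[[2, 7], [8, 8, 5]]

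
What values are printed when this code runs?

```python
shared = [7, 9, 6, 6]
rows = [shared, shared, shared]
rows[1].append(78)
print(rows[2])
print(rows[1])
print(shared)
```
[7, 9, 6, 6, 78]
[7, 9, 6, 6, 78]
[7, 9, 6, 6, 78]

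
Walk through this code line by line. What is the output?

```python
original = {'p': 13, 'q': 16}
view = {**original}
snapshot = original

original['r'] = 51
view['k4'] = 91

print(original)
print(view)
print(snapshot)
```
{'p': 13, 'q': 16, 'r': 51}
{'p': 13, 'q': 16, 'k4': 91}
{'p': 13, 'q': 16, 'r': 51}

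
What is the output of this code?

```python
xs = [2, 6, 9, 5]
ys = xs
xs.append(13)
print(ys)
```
[2, 6, 9, 5, 13]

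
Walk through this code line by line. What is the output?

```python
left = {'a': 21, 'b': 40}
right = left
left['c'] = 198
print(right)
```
{'a': 21, 'b': 40, 'c': 198}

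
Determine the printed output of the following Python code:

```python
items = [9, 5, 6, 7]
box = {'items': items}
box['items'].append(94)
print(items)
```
[9, 5, 6, 7, 94]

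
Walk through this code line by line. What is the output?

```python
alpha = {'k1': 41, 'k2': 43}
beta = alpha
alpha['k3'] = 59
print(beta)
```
{'k1': 41, 'k2': 43, 'k3': 59}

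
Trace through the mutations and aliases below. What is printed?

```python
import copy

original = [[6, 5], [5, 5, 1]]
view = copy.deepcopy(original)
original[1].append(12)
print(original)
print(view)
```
[[6, 5], [5, 5, 1, 12]]
[[6, 5], [5, 5, 1]]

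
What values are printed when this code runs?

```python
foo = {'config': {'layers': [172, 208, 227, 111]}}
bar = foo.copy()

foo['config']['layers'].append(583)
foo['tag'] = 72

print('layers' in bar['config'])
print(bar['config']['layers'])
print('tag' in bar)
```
True
[172, 208, 227, 111, 583]
False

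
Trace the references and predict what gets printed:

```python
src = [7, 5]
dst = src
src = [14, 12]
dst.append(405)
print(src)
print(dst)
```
[14, 12]
[7, 5, 405]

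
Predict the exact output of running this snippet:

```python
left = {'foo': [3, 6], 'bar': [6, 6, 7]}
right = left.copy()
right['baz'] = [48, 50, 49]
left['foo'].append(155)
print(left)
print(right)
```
{'foo': [3, 6, 155], 'bar': [6, 6, 7]}
{'foo': [3, 6, 155], 'bar': [6, 6, 7], 'baz': [48, 50, 49]}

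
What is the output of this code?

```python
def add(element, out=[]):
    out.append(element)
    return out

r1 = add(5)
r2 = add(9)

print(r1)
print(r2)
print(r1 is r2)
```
[5, 9]
[5, 9]
True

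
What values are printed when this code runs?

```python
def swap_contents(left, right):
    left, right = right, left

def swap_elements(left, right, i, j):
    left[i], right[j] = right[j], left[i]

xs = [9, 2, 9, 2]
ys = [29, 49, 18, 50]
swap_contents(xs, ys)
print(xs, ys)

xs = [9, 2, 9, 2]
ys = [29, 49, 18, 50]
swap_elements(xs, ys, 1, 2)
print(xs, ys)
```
[9, 2, 9, 2] [29, 49, 18, 50]
[9, 18, 9, 2] [29, 49, 2, 50]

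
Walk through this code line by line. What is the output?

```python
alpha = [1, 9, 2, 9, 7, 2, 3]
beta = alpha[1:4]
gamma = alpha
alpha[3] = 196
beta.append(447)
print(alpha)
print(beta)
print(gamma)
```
[1, 9, 2, 196, 7, 2, 3]
[9, 2, 9, 447]
[1, 9, 2, 196, 7, 2, 3]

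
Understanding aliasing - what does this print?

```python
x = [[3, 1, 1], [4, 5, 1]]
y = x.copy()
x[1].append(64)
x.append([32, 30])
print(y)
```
[[3, 1, 1], [4, 5, 1, 64]]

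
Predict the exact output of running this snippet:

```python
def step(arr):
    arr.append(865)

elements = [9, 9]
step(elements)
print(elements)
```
[9, 9, 865]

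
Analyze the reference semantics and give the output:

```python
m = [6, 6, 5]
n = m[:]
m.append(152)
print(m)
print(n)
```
[6, 6, 5, 152]
[6, 6, 5]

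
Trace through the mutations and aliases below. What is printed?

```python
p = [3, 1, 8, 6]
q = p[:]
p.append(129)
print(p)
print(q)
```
[3, 1, 8, 6, 129]
[3, 1, 8, 6]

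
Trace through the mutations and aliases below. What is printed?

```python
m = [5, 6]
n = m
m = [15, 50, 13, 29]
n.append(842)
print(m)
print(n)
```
[15, 50, 13, 29]
[5, 6, 842]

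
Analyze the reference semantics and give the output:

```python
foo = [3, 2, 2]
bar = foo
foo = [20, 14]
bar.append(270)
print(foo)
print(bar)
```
[20, 14]
[3, 2, 2, 270]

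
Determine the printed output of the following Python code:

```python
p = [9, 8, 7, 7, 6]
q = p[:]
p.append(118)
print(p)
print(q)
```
[9, 8, 7, 7, 6, 118]
[9, 8, 7, 7, 6]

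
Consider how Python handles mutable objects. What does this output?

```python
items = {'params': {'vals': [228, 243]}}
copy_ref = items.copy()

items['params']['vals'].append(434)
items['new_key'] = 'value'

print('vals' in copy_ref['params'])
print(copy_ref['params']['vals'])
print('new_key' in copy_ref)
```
True
[228, 243, 434]
False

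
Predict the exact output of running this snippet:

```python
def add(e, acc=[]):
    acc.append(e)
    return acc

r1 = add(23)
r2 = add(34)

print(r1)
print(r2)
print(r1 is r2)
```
[23, 34]
[23, 34]
True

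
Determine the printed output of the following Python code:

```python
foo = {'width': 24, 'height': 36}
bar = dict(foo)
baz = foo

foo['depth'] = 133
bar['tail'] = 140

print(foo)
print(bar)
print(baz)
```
{'width': 24, 'height': 36, 'depth': 133}
{'width': 24, 'height': 36, 'tail': 140}
{'width': 24, 'height': 36, 'depth': 133}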